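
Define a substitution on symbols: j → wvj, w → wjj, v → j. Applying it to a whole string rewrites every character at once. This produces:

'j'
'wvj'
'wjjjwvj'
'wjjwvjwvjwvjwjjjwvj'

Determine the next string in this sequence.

Replace each of the 19 characters of wjjwvjwvjwvjwjjjwvj in place — wjj wvj wvj wjj j wvj wjj j wvj wjj j wvj wjj wvj wvj wvj wjj j wvj — and concatenate.

wjjwvjwvjwjjjwvjwjjjwvjwjjjwvjwjjwvjwvjwvjwjjjwvj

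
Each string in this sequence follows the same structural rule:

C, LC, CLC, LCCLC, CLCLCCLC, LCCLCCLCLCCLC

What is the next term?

CLCLCCLCLCCLCCLCLCCLC

This is a Fibonacci-style word recurrence s(k) = s(k−2)·s(k−1): e.g. C·LC = CLC.
The next term joins CLCLCCLC and LCCLCCLCLCCLC.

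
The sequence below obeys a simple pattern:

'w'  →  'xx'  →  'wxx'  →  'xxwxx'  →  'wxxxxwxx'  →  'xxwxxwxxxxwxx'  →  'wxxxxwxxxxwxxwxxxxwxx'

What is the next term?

From term 3 onward, concatenate the second-to-last term with the last: w·xx = wxx, xx·wxx = xxwxx, …
Continuing: xxwxxwxxxxwxx · wxxxxwxxxxwxxwxxxxwxx gives term 8.

xxwxxwxxxxwxxwxxxxwxxxxwxxwxxxxwxx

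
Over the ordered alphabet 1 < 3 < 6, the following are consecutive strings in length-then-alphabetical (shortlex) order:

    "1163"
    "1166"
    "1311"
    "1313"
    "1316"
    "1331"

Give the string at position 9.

Advancing 3 positions from 1331 through 1331 → 1333 → 1336 reaches term 9.

1361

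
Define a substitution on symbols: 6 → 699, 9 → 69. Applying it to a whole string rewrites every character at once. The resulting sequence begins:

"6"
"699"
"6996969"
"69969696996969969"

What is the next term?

Rewriting the 17 symbols of 69969696996969969 one by one yields 699 69 69 699 69 699 69 699 69 69 699 69 699 69 69 699 69; concatenated:

69969696996969969699696969969699696969969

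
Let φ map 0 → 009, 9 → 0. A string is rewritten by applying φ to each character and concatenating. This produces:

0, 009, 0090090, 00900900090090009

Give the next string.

φ(00900900090090009) expands symbol-by-symbol to 009 009 0 009 009 0 009 009 009 0 009 009 0 009 009 009 0; joining the 17 pieces gives the next term.

00900900090090009009009000900900090090090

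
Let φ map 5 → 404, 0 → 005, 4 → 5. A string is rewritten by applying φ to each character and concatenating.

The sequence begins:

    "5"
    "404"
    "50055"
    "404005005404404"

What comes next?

500550050054040050054045005550055

φ(404005005404404) expands symbol-by-symbol to 5 005 5 005 005 404 005 005 404 5 005 5 5 005 5; joining the 15 pieces gives the next term.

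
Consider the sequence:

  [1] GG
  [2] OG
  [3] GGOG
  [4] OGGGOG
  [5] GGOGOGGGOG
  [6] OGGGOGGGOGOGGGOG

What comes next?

This is a Fibonacci-style word recurrence s(k) = s(k−2)·s(k−1): e.g. GG·OG = GGOG.
So term 7 is GGOGOGGGOG·OGGGOGGGOGOGGGOG.

GGOGOGGGOGOGGGOGGGOGOGGGOG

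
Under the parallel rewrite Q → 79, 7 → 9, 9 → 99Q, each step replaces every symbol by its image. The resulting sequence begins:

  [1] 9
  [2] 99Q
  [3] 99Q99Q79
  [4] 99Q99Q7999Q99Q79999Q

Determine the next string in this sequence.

Rewriting the 20 symbols of 99Q99Q7999Q99Q79999Q one by one yields 99Q 99Q 79 99Q 99Q 79 9 99Q 99Q 99Q 79 99Q 99Q 79 9 99Q 99Q 99Q 99Q 79; concatenated:

99Q99Q7999Q99Q79999Q99Q99Q7999Q99Q79999Q99Q99Q99Q79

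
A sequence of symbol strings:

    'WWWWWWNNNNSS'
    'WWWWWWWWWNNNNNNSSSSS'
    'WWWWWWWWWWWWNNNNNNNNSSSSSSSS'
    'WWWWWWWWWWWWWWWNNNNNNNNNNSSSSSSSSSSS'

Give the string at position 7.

WWWWWWWWWWWWWWWWWWWWWWWWNNNNNNNNNNNNNNNNSSSSSSSSSSSSSSSSSSSS

Each string has the form W^{3n+3} N^{2n+2} S^{3n-1} (n = 1, 2, …).
At n = 7 the blocks have lengths 24, 16, 20.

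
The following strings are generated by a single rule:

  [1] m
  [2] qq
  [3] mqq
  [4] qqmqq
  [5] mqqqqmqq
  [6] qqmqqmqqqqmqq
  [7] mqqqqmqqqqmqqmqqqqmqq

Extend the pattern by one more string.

From term 3 onward, concatenate the second-to-last term with the last: m·qq = mqq, qq·mqq = qqmqq, …
The next term joins qqmqqmqqqqmqq and mqqqqmqqqqmqqmqqqqmqq.

qqmqqmqqqqmqqmqqqqmqqqqmqqmqqqqmqq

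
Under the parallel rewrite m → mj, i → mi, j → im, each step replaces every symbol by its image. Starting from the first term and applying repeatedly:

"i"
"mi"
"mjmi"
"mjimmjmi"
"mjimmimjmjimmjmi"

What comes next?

Rewriting the 16 symbols of mjimmimjmjimmjmi one by one yields mj im mi mj mj mi mj im mj im mi mj mj im mj mi; concatenated:

mjimmimjmjmimjimmjimmimjmjimmjmi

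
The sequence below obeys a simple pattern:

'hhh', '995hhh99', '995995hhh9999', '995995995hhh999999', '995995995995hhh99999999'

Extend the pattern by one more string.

s(k+1) = 995·s(k)·99, so each term gains 995 as a prefix and 99 as a suffix.
One more step from 995995995995hhh99999999 gives the answer.

995995995995995hhh9999999999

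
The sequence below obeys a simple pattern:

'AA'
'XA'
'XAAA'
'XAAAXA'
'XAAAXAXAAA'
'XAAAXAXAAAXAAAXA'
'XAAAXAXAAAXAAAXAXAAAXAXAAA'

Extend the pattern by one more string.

XAAAXAXAAAXAAAXAXAAAXAXAAAXAAAXAXAAAXAAAXA

From term 3 onward, concatenate the last term with the second-to-last: XA·AA = XAAA, XAAA·XA = XAAAXA, …
Continuing: XAAAXAXAAAXAAAXAXAAAXAXAAA · XAAAXAXAAAXAAAXA gives term 8.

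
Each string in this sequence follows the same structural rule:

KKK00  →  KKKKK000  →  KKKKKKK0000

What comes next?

KKKKKKKKK00000

Each string has the form K^{2n-1} 0^{n}, where the shown terms are n = 2, 3, 4.
At n = 5 the blocks have lengths 9, 5.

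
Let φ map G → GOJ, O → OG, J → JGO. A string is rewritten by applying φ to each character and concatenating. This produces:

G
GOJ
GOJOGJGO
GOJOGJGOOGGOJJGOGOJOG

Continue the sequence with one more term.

GOJOGJGOOGGOJJGOGOJOGOGGOJGOJOGJGOJGOGOJOGGOJOGJGOOGGOJ

φ(GOJOGJGOOGGOJJGOGOJOG) expands symbol-by-symbol to GOJ OG JGO OG GOJ JGO GOJ OG OG GOJ GOJ OG JGO JGO GOJ OG GOJ OG JGO OG GOJ; joining the 21 pieces gives the next term.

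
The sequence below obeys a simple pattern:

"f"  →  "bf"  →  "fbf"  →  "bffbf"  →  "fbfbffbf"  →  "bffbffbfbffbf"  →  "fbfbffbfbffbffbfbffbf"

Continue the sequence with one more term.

bffbffbfbffbffbfbffbfbffbffbfbffbf

This is a Fibonacci-style word recurrence s(k) = s(k−2)·s(k−1): e.g. f·bf = fbf.
So term 8 is bffbffbfbffbf·fbfbffbfbffbffbfbffbf.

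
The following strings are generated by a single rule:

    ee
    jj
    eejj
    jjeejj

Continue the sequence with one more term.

eejjjjeejj

Each term (from the third on) is the two preceding terms concatenated in order: term 3 = ee·jj = eejj.
Continuing: eejj · jjeejj gives term 5.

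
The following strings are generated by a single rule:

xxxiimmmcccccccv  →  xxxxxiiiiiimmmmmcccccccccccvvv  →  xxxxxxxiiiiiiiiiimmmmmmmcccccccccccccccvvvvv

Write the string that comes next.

xxxxxxxxxiiiiiiiiiiiiiimmmmmmmmmcccccccccccccccccccvvvvvvv

The n-th term is 2n+1 x's then 4n-2 i's then 2n+1 m's then 4n+3 c's then 2n-1 v's (n = 1, 2, …).
Setting n = 4 gives 9, 14, 9, 19, 7 characters in each block.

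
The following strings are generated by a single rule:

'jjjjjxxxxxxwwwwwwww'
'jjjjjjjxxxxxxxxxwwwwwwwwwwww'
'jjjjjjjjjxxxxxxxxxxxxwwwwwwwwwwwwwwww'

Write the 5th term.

Term n consists of 2n+1 j's, followed by 3n x's, followed by 4n w's, where the shown terms are n = 2, 3, 4.
For term 5, n = 6, so the run lengths are 13, 18, 24.

jjjjjjjjjjjjjxxxxxxxxxxxxxxxxxxwwwwwwwwwwwwwwwwwwwwwwww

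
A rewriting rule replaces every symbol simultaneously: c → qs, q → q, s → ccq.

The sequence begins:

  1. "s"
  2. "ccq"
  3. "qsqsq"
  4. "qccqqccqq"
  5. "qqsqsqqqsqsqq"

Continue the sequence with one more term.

Replace each of the 13 characters of qqsqsqqqsqsqq in place — q q ccq q ccq q q q ccq q ccq q q — and concatenate.

qqccqqccqqqqccqqccqqq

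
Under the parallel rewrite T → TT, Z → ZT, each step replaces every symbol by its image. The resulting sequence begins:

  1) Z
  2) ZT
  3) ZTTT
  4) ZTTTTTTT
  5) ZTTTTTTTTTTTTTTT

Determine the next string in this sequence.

ZTTTTTTTTTTTTTTTTTTTTTTTTTTTTTTT

Applying the rule to each of the 16 symbols of ZTTTTTTTTTTTTTTT gives the pieces ZT TT TT TT TT TT TT TT TT TT TT TT TT TT TT TT, which concatenate to the answer.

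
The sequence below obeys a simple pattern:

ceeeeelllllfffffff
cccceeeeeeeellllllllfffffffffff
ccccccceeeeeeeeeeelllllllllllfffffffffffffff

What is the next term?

cccccccccceeeeeeeeeeeeeellllllllllllllfffffffffffffffffff

The n-th term is 3n-2 c's then 3n+2 e's then 3n+2 l's then 4n+3 f's (n = 1, 2, …).
For the next term, n = 4, so the run lengths are 10, 14, 14, 19.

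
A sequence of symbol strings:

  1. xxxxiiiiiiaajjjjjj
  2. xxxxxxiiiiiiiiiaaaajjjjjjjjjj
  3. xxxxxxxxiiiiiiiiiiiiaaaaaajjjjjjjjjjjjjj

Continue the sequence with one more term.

xxxxxxxxxxiiiiiiiiiiiiiiiaaaaaaaajjjjjjjjjjjjjjjjjj

Reading off run lengths: x runs 4, 6, 8; i runs 6, 9, 12; a runs 2, 4, 6; j runs 6, 10, 14 — each is linear in n, where the shown terms are n = 2, 3, 4.
For the next term, n = 5, so the run lengths are 10, 15, 8, 18.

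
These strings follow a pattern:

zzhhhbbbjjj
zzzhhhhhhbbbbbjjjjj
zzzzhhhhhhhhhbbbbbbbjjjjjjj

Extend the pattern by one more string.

zzzzzhhhhhhhhhhhhbbbbbbbbbjjjjjjjjj

The n-th term is n+1 z's then 3n h's then 2n+1 b's then 2n+1 j's (n = 1, 2, …).
For the next term, n = 4, so the run lengths are 5, 12, 9, 9.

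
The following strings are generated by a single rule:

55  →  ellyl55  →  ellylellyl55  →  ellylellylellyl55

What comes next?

The strings grow by a fixed prefix ellyl each time.
One more step from ellylellylellyl55 gives the answer.

ellylellylellylellyl55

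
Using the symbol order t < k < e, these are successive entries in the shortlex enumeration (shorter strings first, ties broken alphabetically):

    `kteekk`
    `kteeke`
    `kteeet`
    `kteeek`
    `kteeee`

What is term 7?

Stepping forward 2 times from kteeee: kteeee → kktttt, then the target.

kktttk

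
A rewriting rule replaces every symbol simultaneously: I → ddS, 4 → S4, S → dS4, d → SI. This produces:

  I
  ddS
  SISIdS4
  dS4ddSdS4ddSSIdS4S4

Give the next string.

Replace each of the 19 characters of dS4ddSdS4ddSSIdS4S4 in place — SI dS4 S4 SI SI dS4 SI dS4 S4 SI SI dS4 dS4 ddS SI dS4 S4 dS4 S4 — and concatenate.

SIdS4S4SISIdS4SIdS4S4SISIdS4dS4ddSSIdS4S4dS4S4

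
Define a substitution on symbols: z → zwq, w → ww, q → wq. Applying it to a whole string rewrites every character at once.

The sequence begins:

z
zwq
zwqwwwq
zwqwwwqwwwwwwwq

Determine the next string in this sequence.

Replace each of the 15 characters of zwqwwwqwwwwwwwq in place — zwq ww wq ww ww ww wq ww ww ww ww ww ww ww wq — and concatenate.

zwqwwwqwwwwwwwqwwwwwwwwwwwwwwwq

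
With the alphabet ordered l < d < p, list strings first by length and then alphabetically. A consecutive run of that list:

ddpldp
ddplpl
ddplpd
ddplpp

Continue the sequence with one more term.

Treat ddplpp as a base-3 numeral over the given alphabet and add one, carrying through any trailing p's.

ddpdll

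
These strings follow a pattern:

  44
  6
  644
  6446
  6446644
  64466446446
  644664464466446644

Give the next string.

From term 3 onward, concatenate the last term with the second-to-last: 6·44 = 644, 644·6 = 6446, …
Continuing: 644664464466446644 · 64466446446 gives term 8.

64466446446644664464466446446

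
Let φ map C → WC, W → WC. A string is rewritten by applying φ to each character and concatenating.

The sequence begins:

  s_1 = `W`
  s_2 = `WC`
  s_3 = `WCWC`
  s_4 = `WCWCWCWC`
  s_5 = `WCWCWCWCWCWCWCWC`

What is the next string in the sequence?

WCWCWCWCWCWCWCWCWCWCWCWCWCWCWCWC

Applying the rule to each of the 16 symbols of WCWCWCWCWCWCWCWC gives the pieces WC WC WC WC WC WC WC WC WC WC WC WC WC WC WC WC, which concatenate to the answer.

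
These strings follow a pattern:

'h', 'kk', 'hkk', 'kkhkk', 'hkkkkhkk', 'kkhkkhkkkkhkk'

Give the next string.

hkkkkhkkkkhkkhkkkkhkk

Each term (from the third on) is the two preceding terms concatenated in order: term 3 = h·kk = hkk.
Continuing: hkkkkhkk · kkhkkhkkkkhkk gives term 7.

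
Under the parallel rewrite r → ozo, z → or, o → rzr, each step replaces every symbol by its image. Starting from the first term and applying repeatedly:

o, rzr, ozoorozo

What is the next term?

rzrorrzrrzrozorzrorrzr

Expanding ozoorozo: o→rzr, z→or, o→rzr, o→rzr, r→ozo, o→rzr, z→or, o→rzr. Concatenated: rzr or rzr rzr ozo rzr or rzr.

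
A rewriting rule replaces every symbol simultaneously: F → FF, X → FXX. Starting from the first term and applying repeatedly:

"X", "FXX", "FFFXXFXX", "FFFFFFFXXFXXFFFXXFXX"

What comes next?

Rewriting the 20 symbols of FFFFFFFXXFXXFFFXXFXX one by one yields FF FF FF FF FF FF FF FXX FXX FF FXX FXX FF FF FF FXX FXX FF FXX FXX; concatenated:

FFFFFFFFFFFFFFFXXFXXFFFXXFXXFFFFFFFXXFXXFFFXXFXX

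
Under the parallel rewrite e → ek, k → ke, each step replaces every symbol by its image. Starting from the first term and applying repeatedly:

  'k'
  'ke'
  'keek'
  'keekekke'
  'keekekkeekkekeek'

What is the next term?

Replace each of the 16 characters of keekekkeekkekeek in place — ke ek ek ke ek ke ke ek ek ke ke ek ke ek ek ke — and concatenate.

keekekkeekkekeekekkekeekkeekekke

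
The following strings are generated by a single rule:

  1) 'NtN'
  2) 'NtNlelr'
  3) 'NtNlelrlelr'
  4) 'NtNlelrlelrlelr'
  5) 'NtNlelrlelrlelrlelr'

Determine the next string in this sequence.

The strings grow by a fixed suffix lelr each time.
One more step from NtNlelrlelrlelrlelr gives the answer.

NtNlelrlelrlelrlelrlelr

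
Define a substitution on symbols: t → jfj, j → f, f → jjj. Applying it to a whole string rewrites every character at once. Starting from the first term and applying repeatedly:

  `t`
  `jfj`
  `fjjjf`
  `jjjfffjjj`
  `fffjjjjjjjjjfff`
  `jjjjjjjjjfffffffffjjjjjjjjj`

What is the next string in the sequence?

Rewriting the 27 symbols of jjjjjjjjjfffffffffjjjjjjjjj one by one yields f f f f f f f f f jjj jjj jjj jjj jjj jjj jjj jjj jjj f f f f f f f f f; concatenated:

fffffffffjjjjjjjjjjjjjjjjjjjjjjjjjjjfffffffff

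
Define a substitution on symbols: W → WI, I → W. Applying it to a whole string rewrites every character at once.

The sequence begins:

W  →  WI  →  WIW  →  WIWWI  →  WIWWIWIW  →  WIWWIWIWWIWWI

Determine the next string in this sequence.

φ(WIWWIWIWWIWWI) expands symbol-by-symbol to WI W WI WI W WI W WI WI W WI WI W; joining the 13 pieces gives the next term.

WIWWIWIWWIWWIWIWWIWIW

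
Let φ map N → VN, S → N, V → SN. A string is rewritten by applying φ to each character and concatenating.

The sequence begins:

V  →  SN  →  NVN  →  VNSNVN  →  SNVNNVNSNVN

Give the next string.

NVNSNVNVNSNVNNVNSNVN

Apply φ to SNVNNVNSNVN symbol by symbol: S→N, N→VN, V→SN, N→VN, N→VN, V→SN, N→VN, S→N, N→VN, V→SN, N→VN; joined: N VN SN VN VN SN VN N VN SN VN.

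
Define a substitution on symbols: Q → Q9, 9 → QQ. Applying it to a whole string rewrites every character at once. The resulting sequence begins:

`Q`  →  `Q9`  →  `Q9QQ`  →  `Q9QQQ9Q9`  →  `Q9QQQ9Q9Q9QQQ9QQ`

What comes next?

Applying the rule to each of the 16 symbols of Q9QQQ9Q9Q9QQQ9QQ gives the pieces Q9 QQ Q9 Q9 Q9 QQ Q9 QQ Q9 QQ Q9 Q9 Q9 QQ Q9 Q9, which concatenate to the answer.

Q9QQQ9Q9Q9QQQ9QQQ9QQQ9Q9Q9QQQ9Q9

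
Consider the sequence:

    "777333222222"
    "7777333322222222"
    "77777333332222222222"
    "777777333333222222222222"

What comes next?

7777777333333322222222222222

Each string has the form 7^{n} 3^{n} 2^{2n}, where the shown terms are n = 3, 4, 5, 6.
Setting n = 7 gives 7, 7, 14 characters in each block.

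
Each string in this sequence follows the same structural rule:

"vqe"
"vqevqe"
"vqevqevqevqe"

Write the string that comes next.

vqevqevqevqevqevqevqevqe

Each string is two copies of the previous one concatenated.
One more doubling of vqevqevqevqe gives the answer.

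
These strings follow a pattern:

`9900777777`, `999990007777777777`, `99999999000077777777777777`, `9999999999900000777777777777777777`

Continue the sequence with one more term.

999999999999990000007777777777777777777777

Each string has the form 9^{3n-1} 0^{n+1} 7^{4n+2} (n = 1, 2, …).
Setting n = 5 gives 14, 6, 22 characters in each block.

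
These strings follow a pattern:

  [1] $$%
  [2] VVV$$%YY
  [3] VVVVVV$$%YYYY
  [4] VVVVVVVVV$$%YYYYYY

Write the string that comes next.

VVVVVVVVVVVV$$%YYYYYYYY

Every step adds VVV to the front and YY to the end of the previous string.
One more step from VVVVVVVVV$$%YYYYYY gives the answer.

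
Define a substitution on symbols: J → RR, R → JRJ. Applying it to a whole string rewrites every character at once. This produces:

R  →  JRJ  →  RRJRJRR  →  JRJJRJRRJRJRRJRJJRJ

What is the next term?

RRJRJRRRRJRJRRJRJJRJRRJRJRRJRJJRJRRJRJRRRRJRJRR

Replace each of the 19 characters of JRJJRJRRJRJRRJRJJRJ in place — RR JRJ RR RR JRJ RR JRJ JRJ RR JRJ RR JRJ JRJ RR JRJ RR RR JRJ RR — and concatenate.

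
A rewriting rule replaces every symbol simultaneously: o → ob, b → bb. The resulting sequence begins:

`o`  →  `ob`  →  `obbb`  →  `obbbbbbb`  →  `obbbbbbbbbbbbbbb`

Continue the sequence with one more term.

obbbbbbbbbbbbbbbbbbbbbbbbbbbbbbb

Applying the rule to each of the 16 symbols of obbbbbbbbbbbbbbb gives the pieces ob bb bb bb bb bb bb bb bb bb bb bb bb bb bb bb, which concatenate to the answer.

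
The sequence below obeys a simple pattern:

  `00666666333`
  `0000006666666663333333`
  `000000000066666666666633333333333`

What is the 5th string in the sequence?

0000000000000000006666666666666666663333333333333333333

Each string has the form 0^{4n-2} 6^{3n+3} 3^{4n-1} (n = 1, 2, …).
Setting n = 5 gives 18, 18, 19 characters in each block.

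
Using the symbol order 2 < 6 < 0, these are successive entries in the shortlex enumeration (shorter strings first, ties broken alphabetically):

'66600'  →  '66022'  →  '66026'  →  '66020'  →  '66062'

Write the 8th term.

66002

Continuing the enumeration 3 steps past 66062: 66062 → 66066 → 66060 → (answer).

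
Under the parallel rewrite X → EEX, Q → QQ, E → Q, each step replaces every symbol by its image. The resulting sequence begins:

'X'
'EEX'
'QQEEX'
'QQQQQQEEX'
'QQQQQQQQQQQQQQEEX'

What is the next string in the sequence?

Replace each of the 17 characters of QQQQQQQQQQQQQQEEX in place — QQ QQ QQ QQ QQ QQ QQ QQ QQ QQ QQ QQ QQ QQ Q Q EEX — and concatenate.

QQQQQQQQQQQQQQQQQQQQQQQQQQQQQQEEX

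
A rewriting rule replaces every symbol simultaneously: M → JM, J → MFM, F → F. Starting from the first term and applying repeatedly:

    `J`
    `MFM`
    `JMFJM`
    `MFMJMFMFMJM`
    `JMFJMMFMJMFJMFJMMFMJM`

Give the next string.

Rewriting the 21 symbols of JMFJMMFMJMFJMFJMMFMJM one by one yields MFM JM F MFM JM JM F JM MFM JM F MFM JM F MFM JM JM F JM MFM JM; concatenated:

MFMJMFMFMJMJMFJMMFMJMFMFMJMFMFMJMJMFJMMFMJM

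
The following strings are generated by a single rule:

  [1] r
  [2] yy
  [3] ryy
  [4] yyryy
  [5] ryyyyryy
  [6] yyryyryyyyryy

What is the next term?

This is a Fibonacci-style word recurrence s(k) = s(k−2)·s(k−1): e.g. r·yy = ryy.
The next term joins ryyyyryy and yyryyryyyyryy.

ryyyyryyyyryyryyyyryy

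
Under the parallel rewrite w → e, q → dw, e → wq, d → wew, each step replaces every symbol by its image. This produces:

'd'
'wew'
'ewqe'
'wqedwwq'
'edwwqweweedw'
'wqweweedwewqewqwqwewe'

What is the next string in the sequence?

Applying the rule to each of the 21 symbols of wqweweedwewqewqwqwewe gives the pieces e dw e wq e wq wq wew e wq e dw wq e dw e dw e wq e wq, which concatenate to the answer.

edwewqewqwqwewewqedwwqedwedwewqewq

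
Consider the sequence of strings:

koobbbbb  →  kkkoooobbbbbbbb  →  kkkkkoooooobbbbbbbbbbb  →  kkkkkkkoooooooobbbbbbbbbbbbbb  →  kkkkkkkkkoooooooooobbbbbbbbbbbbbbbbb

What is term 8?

kkkkkkkkkkkkkkkoooooooooooooooobbbbbbbbbbbbbbbbbbbbbbbbbb

The n-th term is 2n-1 k's then 2n o's then 3n+2 b's (n = 1, 2, …).
Setting n = 8 gives 15, 16, 26 characters in each block.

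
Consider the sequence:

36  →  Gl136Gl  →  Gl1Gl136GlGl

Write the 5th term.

Gl1Gl1Gl1Gl136GlGlGlGl

s(k+1) = Gl1·s(k)·Gl, so each term gains Gl1 as a prefix and Gl as a suffix.
From Gl1Gl136GlGl, 2 further steps: Gl1Gl136GlGl → Gl1Gl1Gl136GlGlGl → (answer).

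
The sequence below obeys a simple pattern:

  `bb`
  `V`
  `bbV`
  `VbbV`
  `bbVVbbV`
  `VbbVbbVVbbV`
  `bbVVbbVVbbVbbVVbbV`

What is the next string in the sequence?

VbbVbbVVbbVbbVVbbVVbbVbbVVbbV

From term 3 onward, concatenate the second-to-last term with the last: bb·V = bbV, V·bbV = VbbV, …
The next term joins VbbVbbVVbbV and bbVVbbVVbbVbbVVbbV.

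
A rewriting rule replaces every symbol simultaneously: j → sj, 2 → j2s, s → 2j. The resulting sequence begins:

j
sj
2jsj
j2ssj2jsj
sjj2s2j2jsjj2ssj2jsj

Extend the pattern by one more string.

Applying the rule to each of the 20 symbols of sjj2s2j2jsjj2ssj2jsj gives the pieces 2j sj sj j2s 2j j2s sj j2s sj 2j sj sj j2s 2j 2j sj j2s sj 2j sj, which concatenate to the answer.

2jsjsjj2s2jj2ssjj2ssj2jsjsjj2s2j2jsjj2ssj2jsj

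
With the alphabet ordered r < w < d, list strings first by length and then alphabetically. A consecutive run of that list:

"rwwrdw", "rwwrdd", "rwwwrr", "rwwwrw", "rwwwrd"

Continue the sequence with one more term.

rwwwwr

Find the rightmost character of rwwwrd below d, bump it to the next letter, and reset everything to its right to r.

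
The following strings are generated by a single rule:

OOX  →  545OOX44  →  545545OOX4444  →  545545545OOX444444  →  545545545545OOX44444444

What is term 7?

545545545545545545OOX444444444444

s(k+1) = 545·s(k)·44, so each term gains 545 as a prefix and 44 as a suffix.
From 545545545545OOX44444444, 2 further steps: 545545545545OOX44444444 → 545545545545545OOX4444444444 → (answer).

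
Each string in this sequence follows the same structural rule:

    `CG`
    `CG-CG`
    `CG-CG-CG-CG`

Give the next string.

s(k+1) = s(k)·-·s(k) — each term doubles the last with '-' between the halves.
Doubling CG-CG-CG-CG with '-' between the halves:

CG-CG-CG-CG-CG-CG-CG-CG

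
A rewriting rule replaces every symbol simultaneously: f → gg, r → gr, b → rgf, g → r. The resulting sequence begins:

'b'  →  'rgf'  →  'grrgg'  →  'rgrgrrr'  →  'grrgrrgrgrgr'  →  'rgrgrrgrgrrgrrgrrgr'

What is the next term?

grrgrrgrgrrgrrgrgrrgrgrrgrgrrgr

Applying the rule to each of the 19 symbols of rgrgrrgrgrrgrrgrrgr gives the pieces gr r gr r gr gr r gr r gr gr r gr gr r gr gr r gr, which concatenate to the answer.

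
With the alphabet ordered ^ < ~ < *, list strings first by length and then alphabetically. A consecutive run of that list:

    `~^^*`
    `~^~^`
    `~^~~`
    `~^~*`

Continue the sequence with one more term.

Find the rightmost character of ~^~* below *, bump it to the next letter, and reset everything to its right to ^.

~^*^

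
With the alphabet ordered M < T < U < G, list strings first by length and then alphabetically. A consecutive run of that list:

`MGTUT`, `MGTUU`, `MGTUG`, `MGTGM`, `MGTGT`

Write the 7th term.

MGTGG

Advancing 2 positions from MGTGT through MGTGT → MGTGU reaches term 7.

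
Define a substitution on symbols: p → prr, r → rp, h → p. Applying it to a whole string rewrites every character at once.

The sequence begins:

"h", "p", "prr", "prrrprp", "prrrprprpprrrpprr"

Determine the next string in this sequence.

Applying the rule to each of the 17 symbols of prrrprprpprrrpprr gives the pieces prr rp rp rp prr rp prr rp prr prr rp rp rp prr prr rp rp, which concatenate to the answer.

prrrprprpprrrpprrrpprrprrrprprpprrprrrprp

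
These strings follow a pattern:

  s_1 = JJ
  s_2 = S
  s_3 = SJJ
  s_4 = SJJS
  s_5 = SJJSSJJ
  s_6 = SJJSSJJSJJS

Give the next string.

Each term (from the third on) is the previous term followed by the one before it: term 3 = S·JJ = SJJ.
Continuing: SJJSSJJSJJS · SJJSSJJ gives term 7.

SJJSSJJSJJSSJJSSJJ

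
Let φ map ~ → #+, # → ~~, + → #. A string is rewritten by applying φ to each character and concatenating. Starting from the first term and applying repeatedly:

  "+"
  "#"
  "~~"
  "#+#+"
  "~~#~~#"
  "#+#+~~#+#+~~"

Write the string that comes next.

~~#~~##+#+~~#~~##+#+

Expanding #+#+~~#+#+~~: #→~~, +→#, #→~~, +→#, ~→#+, ~→#+, #→~~, +→#, #→~~, +→#, ~→#+, ~→#+. Concatenated: ~~ # ~~ # #+ #+ ~~ # ~~ # #+ #+.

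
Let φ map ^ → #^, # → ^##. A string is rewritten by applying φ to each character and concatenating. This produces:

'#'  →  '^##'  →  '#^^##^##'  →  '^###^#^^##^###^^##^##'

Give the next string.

Rewriting the 21 symbols of ^###^#^^##^###^^##^## one by one yields #^ ^## ^## ^## #^ ^## #^ #^ ^## ^## #^ ^## ^## ^## #^ #^ ^## ^## #^ ^## ^##; concatenated:

#^^##^##^###^^###^#^^##^###^^##^##^###^#^^##^###^^##^##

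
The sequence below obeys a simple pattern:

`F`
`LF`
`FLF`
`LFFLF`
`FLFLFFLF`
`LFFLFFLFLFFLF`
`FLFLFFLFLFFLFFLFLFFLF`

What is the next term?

This is a Fibonacci-style word recurrence s(k) = s(k−2)·s(k−1): e.g. F·LF = FLF.
So term 8 is LFFLFFLFLFFLF·FLFLFFLFLFFLFFLFLFFLF.

LFFLFFLFLFFLFFLFLFFLFLFFLFFLFLFFLF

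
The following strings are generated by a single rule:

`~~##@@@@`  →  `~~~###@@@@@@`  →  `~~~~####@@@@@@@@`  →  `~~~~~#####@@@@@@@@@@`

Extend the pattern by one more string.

~~~~~~######@@@@@@@@@@@@

The n-th term is n ~'s then n #'s then 2n @'s, where the shown terms are n = 2, 3, 4, 5.
At n = 6 the blocks have lengths 6, 6, 12.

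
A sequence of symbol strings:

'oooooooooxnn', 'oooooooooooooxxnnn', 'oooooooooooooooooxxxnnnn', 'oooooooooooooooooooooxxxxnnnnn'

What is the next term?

Term n consists of 4n+1 o's, followed by n-1 x's, followed by n n's, where the shown terms are n = 2, 3, 4, 5.
Setting n = 6 gives 25, 5, 6 characters in each block.

oooooooooooooooooooooooooxxxxxnnnnnn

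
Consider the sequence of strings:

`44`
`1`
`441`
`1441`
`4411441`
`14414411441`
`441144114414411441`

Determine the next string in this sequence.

Each term (from the third on) is the two preceding terms concatenated in order: term 3 = 44·1 = 441.
The next term joins 14414411441 and 441144114414411441.

14414411441441144114414411441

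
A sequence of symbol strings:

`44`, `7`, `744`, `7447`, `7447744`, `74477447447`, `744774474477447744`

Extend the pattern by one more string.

From term 3 onward, concatenate the last term with the second-to-last: 7·44 = 744, 744·7 = 7447, …
Continuing: 744774474477447744 · 74477447447 gives term 8.

74477447447744774474477447447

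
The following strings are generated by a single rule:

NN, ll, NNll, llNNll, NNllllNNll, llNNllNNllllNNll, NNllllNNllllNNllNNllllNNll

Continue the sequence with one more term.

This is a Fibonacci-style word recurrence s(k) = s(k−2)·s(k−1): e.g. NN·ll = NNll.
Continuing: llNNllNNllllNNll · NNllllNNllllNNllNNllllNNll gives term 8.

llNNllNNllllNNllNNllllNNllllNNllNNllllNNll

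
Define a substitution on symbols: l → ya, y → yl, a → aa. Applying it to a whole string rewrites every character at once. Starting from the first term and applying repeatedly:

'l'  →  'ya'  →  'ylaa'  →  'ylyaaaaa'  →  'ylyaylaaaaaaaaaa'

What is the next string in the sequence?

φ(ylyaylaaaaaaaaaa) expands symbol-by-symbol to yl ya yl aa yl ya aa aa aa aa aa aa aa aa aa aa; joining the 16 pieces gives the next term.

ylyaylaaylyaaaaaaaaaaaaaaaaaaaaa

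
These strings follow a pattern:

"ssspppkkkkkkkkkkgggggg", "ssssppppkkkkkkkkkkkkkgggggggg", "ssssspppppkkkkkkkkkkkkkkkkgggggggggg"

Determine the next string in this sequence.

ssssssppppppkkkkkkkkkkkkkkkkkkkgggggggggggg

The n-th term is n s's then n p's then 3n+1 k's then 2n g's, where the shown terms are n = 3, 4, 5.
At n = 6 the blocks have lengths 6, 6, 19, 12.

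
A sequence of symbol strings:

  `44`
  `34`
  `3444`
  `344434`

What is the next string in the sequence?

3444343444

This is a Fibonacci-style word recurrence s(k) = s(k−1)·s(k−2): e.g. 34·44 = 3444.
So term 5 is 344434·3444.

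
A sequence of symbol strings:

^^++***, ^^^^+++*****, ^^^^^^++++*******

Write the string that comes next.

Reading off run lengths: ^ runs 2, 4, 6; + runs 2, 3, 4; * runs 3, 5, 7 — each is linear in n (n = 1, 2, …).
At n = 4 the blocks have lengths 8, 5, 9.

^^^^^^^^+++++*********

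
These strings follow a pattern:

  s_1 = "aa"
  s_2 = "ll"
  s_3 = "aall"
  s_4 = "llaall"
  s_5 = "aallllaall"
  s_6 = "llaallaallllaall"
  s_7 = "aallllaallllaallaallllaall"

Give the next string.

This is a Fibonacci-style word recurrence s(k) = s(k−2)·s(k−1): e.g. aa·ll = aall.
Continuing: llaallaallllaall · aallllaallllaallaallllaall gives term 8.

llaallaallllaallaallllaallllaallaallllaall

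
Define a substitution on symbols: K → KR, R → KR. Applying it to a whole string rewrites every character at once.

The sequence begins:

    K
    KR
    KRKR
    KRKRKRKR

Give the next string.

KRKRKRKRKRKRKRKR

Rewriting each symbol of KRKRKRKR: K→KR, R→KR, K→KR, R→KR, K→KR, R→KR, K→KR, R→KR, which concatenates to KR KR KR KR KR KR KR KR.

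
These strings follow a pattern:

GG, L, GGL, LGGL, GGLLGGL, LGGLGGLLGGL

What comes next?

GGLLGGLLGGLGGLLGGL

This is a Fibonacci-style word recurrence s(k) = s(k−2)·s(k−1): e.g. GG·L = GGL.
So term 7 is GGLLGGL·LGGLGGLLGGL.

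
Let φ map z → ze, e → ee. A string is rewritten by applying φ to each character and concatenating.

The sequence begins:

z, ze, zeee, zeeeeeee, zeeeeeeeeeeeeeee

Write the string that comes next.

zeeeeeeeeeeeeeeeeeeeeeeeeeeeeeee

Replace each of the 16 characters of zeeeeeeeeeeeeeee in place — ze ee ee ee ee ee ee ee ee ee ee ee ee ee ee ee — and concatenate.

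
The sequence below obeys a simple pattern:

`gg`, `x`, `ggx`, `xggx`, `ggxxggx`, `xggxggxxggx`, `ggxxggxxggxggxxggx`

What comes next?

This is a Fibonacci-style word recurrence s(k) = s(k−2)·s(k−1): e.g. gg·x = ggx.
The next term joins xggxggxxggx and ggxxggxxggxggxxggx.

xggxggxxggxggxxggxxggxggxxggx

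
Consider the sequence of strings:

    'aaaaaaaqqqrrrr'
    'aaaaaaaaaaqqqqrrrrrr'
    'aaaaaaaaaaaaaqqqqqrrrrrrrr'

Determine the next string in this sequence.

The n-th term is 3n+1 a's then n+1 q's then 2n r's, where the shown terms are n = 2, 3, 4.
At n = 5 the blocks have lengths 16, 6, 10.

aaaaaaaaaaaaaaaaqqqqqqrrrrrrrrrr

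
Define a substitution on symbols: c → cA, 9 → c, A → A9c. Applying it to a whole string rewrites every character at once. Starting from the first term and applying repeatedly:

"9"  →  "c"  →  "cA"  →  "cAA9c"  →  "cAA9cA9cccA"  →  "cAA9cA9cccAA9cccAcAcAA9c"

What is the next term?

Applying the rule to each of the 24 symbols of cAA9cA9cccAA9cccAcAcAA9c gives the pieces cA A9c A9c c cA A9c c cA cA cA A9c A9c c cA cA cA A9c cA A9c cA A9c A9c c cA, which concatenate to the answer.

cAA9cA9cccAA9cccAcAcAA9cA9cccAcAcAA9ccAA9ccAA9cA9cccA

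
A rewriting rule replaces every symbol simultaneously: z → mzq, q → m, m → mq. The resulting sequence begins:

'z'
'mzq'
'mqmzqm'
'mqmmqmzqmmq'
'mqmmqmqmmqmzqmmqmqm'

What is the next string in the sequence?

mqmmqmqmmqmmqmqmmqmzqmmqmqmmqmmq

φ(mqmmqmqmmqmzqmmqmqm) expands symbol-by-symbol to mq m mq mq m mq m mq mq m mq mzq m mq mq m mq m mq; joining the 19 pieces gives the next term.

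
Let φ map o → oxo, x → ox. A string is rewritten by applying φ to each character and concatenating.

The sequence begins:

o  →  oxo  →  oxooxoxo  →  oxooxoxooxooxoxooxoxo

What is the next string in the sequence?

Rewriting the 21 symbols of oxooxoxooxooxoxooxoxo one by one yields oxo ox oxo oxo ox oxo ox oxo oxo ox oxo oxo ox oxo ox oxo oxo ox oxo ox oxo; concatenated:

oxooxoxooxooxoxooxoxooxooxoxooxooxoxooxoxooxooxoxooxoxo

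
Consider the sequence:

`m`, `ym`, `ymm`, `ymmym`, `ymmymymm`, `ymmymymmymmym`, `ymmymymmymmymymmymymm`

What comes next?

ymmymymmymmymymmymymmymmymymmymmym

This is a Fibonacci-style word recurrence s(k) = s(k−1)·s(k−2): e.g. ym·m = ymm.
Continuing: ymmymymmymmymymmymymm · ymmymymmymmym gives term 8.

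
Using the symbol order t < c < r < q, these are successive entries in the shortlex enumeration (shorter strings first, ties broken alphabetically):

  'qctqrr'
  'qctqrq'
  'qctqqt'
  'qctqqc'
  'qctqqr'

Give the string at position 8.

Stepping forward 3 times from qctqqr: qctqqr → qctqqq → qccttt, then the target.

qccttc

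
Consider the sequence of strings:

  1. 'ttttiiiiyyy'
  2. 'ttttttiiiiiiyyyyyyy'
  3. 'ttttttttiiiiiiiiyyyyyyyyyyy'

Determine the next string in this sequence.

Term n consists of 2n+2 t's, followed by 2n+2 i's, followed by 4n-1 y's (n = 1, 2, …).
For the next term, n = 4, so the run lengths are 10, 10, 15.

ttttttttttiiiiiiiiiiyyyyyyyyyyyyyyy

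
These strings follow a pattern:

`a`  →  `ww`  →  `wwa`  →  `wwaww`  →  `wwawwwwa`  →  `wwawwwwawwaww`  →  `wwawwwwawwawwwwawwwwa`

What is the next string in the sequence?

wwawwwwawwawwwwawwwwawwawwwwawwaww

This is a Fibonacci-style word recurrence s(k) = s(k−1)·s(k−2): e.g. ww·a = wwa.
So term 8 is wwawwwwawwawwwwawwwwa·wwawwwwawwaww.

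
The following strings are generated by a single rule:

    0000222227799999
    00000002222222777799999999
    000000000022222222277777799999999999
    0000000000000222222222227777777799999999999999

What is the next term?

00000000000000002222222222222777777777799999999999999999

Term n consists of 3n+1 0's, followed by 2n+3 2's, followed by 2n 7's, followed by 3n+2 9's (n = 1, 2, …).
At n = 5 the blocks have lengths 16, 13, 10, 17.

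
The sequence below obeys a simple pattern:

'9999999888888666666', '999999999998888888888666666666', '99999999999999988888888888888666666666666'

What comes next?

9999999999999999999888888888888888888666666666666666

Term n consists of 4n+3 9's, followed by 4n+2 8's, followed by 3n+3 6's (n = 1, 2, …).
At n = 4 the blocks have lengths 19, 18, 15.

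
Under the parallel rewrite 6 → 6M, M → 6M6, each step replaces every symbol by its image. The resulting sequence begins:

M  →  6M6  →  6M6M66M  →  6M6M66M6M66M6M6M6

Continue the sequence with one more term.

Applying the rule to each of the 17 symbols of 6M6M66M6M66M6M6M6 gives the pieces 6M 6M6 6M 6M6 6M 6M 6M6 6M 6M6 6M 6M 6M6 6M 6M6 6M 6M6 6M, which concatenate to the answer.

6M6M66M6M66M6M6M66M6M66M6M6M66M6M66M6M66M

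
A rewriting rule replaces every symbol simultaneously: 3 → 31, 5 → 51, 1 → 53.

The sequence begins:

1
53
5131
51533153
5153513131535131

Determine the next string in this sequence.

Applying the rule to each of the 16 symbols of 5153513131535131 gives the pieces 51 53 51 31 51 53 31 53 31 53 51 31 51 53 31 53, which concatenate to the answer.

51535131515331533153513151533153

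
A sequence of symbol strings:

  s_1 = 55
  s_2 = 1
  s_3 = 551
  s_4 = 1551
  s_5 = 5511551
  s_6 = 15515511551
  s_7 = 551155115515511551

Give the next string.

15515511551551155115515511551

Each term (from the third on) is the two preceding terms concatenated in order: term 3 = 55·1 = 551.
So term 8 is 15515511551·551155115515511551.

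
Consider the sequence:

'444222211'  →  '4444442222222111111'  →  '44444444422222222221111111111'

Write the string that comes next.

444444444444222222222222211111111111111

The n-th term is 3n 4's then 3n+1 2's then 4n-2 1's (n = 1, 2, …).
Setting n = 4 gives 12, 13, 14 characters in each block.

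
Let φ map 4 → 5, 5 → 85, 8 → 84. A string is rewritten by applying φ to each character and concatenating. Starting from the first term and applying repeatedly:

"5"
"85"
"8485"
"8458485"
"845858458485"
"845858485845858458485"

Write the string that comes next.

Applying the rule to each of the 21 symbols of 845858485845858458485 gives the pieces 84 5 85 84 85 84 5 84 85 84 5 85 84 85 84 5 85 84 5 84 85, which concatenate to the answer.

8458584858458485845858485845858458485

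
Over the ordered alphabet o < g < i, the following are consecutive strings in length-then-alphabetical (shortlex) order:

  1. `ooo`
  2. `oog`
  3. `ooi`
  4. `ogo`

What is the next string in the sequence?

Treat ogo as a base-3 numeral over the given alphabet and add one, carrying through any trailing i's.

ogg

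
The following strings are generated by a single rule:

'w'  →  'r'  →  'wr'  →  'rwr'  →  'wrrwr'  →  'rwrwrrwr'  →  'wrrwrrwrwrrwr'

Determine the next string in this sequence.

rwrwrrwrwrrwrrwrwrrwr

This is a Fibonacci-style word recurrence s(k) = s(k−2)·s(k−1): e.g. w·r = wr.
The next term joins rwrwrrwr and wrrwrrwrwrrwr.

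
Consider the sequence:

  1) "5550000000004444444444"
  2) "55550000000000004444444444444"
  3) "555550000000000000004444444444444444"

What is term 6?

555555550000000000000000000000004444444444444444444444444

Each string has the form 5^{n} 0^{3n} 4^{3n+1}, where the shown terms are n = 3, 4, 5.
Setting n = 8 gives 8, 24, 25 characters in each block.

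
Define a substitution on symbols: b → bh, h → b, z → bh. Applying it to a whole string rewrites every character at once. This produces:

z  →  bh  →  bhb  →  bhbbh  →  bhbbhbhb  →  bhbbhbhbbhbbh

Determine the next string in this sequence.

Applying the rule to each of the 13 symbols of bhbbhbhbbhbbh gives the pieces bh b bh bh b bh b bh bh b bh bh b, which concatenate to the answer.

bhbbhbhbbhbbhbhbbhbhb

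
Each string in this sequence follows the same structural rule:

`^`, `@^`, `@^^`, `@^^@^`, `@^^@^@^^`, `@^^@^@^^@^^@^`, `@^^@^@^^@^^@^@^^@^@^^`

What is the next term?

From term 3 onward, concatenate the last term with the second-to-last: @^·^ = @^^, @^^·@^ = @^^@^, …
So term 8 is @^^@^@^^@^^@^@^^@^@^^·@^^@^@^^@^^@^.

@^^@^@^^@^^@^@^^@^@^^@^^@^@^^@^^@^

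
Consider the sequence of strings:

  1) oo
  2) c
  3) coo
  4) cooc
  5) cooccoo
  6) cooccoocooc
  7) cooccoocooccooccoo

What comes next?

cooccoocooccooccoocooccoocooc

Each term (from the third on) is the previous term followed by the one before it: term 3 = c·oo = coo.
Continuing: cooccoocooccooccoo · cooccoocooc gives term 8.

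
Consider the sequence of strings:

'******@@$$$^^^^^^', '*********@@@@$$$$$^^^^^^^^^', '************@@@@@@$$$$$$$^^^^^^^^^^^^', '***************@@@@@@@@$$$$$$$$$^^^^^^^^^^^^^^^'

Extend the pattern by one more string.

The n-th term is 3n *'s then 2n-2 @'s then 2n-1 $'s then 3n ^'s, where the shown terms are n = 2, 3, 4, 5.
Setting n = 6 gives 18, 10, 11, 18 characters in each block.

******************@@@@@@@@@@$$$$$$$$$$$^^^^^^^^^^^^^^^^^^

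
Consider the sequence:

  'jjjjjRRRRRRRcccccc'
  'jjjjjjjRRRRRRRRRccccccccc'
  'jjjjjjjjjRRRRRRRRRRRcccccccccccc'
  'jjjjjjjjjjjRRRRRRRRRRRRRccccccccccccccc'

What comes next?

Reading off run lengths: j runs 5, 7, 9, 11; R runs 7, 9, 11, 13; c runs 6, 9, 12, 15 — each is linear in n, where the shown terms are n = 2, 3, 4, 5.
Setting n = 6 gives 13, 15, 18 characters in each block.

jjjjjjjjjjjjjRRRRRRRRRRRRRRRcccccccccccccccccc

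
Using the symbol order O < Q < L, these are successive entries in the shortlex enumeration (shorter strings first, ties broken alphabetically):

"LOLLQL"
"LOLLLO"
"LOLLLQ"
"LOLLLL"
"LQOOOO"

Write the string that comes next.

The successor of LQOOOO increments the rightmost position that isn't already L and resets every position after it to O.

LQOOOQ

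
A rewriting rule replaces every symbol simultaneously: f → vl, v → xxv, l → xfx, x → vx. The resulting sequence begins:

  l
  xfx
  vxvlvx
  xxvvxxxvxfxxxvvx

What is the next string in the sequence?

Applying the rule to each of the 16 symbols of xxvvxxxvxfxxxvvx gives the pieces vx vx xxv xxv vx vx vx xxv vx vl vx vx vx xxv xxv vx, which concatenate to the answer.

vxvxxxvxxvvxvxvxxxvvxvlvxvxvxxxvxxvvx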